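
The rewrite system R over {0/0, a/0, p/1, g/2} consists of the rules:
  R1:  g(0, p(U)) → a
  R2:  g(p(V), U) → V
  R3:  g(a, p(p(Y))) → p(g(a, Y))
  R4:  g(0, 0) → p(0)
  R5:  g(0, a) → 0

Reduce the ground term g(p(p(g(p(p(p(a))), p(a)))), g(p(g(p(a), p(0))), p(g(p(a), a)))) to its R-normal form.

p(p(p(a)))

1. g(p(p(g(p(p(p(a))), p(a)))), g(p(g(p(a), p(0))), p(g(p(a), a))))  →  p(g(p(p(p(a))), p(a)))   [R2 at ε]
2. p(g(p(p(p(a))), p(a)))  →  p(p(p(a)))   [R2 at 1]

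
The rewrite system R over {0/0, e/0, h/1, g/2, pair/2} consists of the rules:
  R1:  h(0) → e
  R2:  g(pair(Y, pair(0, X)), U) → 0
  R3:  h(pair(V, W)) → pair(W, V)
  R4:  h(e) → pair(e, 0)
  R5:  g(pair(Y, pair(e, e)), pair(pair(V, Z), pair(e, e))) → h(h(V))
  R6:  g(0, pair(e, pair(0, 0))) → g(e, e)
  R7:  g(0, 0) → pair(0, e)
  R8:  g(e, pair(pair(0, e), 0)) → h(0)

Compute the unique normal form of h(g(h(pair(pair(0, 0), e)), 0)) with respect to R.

e

1. h(g(h(pair(pair(0, 0), e)), 0))  →  h(g(pair(e, pair(0, 0)), 0))   [R3 at 1.1]
2. h(g(pair(e, pair(0, 0)), 0))  →  h(0)   [R2 at 1]
3. h(0)  →  e   [R1 at ε]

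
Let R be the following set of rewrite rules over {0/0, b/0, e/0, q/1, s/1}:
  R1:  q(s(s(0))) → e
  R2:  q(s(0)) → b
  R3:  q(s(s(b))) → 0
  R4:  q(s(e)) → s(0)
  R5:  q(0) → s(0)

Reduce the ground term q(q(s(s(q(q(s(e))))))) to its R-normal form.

1. q(q(s(s(q(q(s(e)))))))  →  q(q(s(s(q(s(0))))))   [R4 at 1.1.1.1.1]
2. q(q(s(s(q(s(0))))))  →  q(q(s(s(b))))   [R2 at 1.1.1.1]
3. q(q(s(s(b))))  →  q(0)   [R3 at 1]
4. q(0)  →  s(0)   [R5 at ε]

s(0)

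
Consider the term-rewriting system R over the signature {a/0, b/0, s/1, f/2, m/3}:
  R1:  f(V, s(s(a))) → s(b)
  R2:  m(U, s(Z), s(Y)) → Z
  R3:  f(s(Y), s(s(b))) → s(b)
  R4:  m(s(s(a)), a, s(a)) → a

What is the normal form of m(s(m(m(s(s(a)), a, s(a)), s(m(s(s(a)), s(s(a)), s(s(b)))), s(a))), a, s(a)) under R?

1. m(s(m(m(s(s(a)), a, s(a)), s(m(s(s(a)), s(s(a)), s(s(b)))), s(a))), a, s(a))  →  m(s(m(s(s(a)), s(s(a)), s(s(b)))), a, s(a))   [R2 at 1.1]
2. m(s(m(s(s(a)), s(s(a)), s(s(b)))), a, s(a))  →  m(s(s(a)), a, s(a))   [R2 at 1.1]
3. m(s(s(a)), a, s(a))  →  a   [R4 at ε]

a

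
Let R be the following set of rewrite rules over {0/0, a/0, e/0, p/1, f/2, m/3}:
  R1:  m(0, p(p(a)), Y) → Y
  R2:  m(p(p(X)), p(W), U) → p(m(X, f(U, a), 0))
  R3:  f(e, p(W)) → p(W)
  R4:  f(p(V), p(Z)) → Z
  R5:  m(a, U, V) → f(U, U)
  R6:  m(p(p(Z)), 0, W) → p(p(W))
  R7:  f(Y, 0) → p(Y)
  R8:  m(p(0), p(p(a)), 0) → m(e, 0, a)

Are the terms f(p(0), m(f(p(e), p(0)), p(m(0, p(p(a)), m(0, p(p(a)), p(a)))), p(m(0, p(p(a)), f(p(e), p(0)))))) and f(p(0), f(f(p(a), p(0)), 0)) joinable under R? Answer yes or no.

Reduce t₁ = f(p(0), m(f(p(e), p(0)), p(m(0, p(p(a)), m(0, p(p(a)), p(a)))), p(m(0, p(p(a)), f(p(e), p(0)))))):
1. f(p(0), m(f(p(e), p(0)), p(m(0, p(p(a)), m(0, p(p(a)), p(a)))), p(m(0, p(p(a)), f(p(e), p(0))))))  →  f(p(0), m(0, p(m(0, p(p(a)), m(0, p(p(a)), p(a)))), p(m(0, p(p(a)), f(p(e), p(0))))))   [R4 at 2.1]
2. f(p(0), m(0, p(m(0, p(p(a)), m(0, p(p(a)), p(a)))), p(m(0, p(p(a)), f(p(e), p(0))))))  →  f(p(0), m(0, p(m(0, p(p(a)), p(a))), p(m(0, p(p(a)), f(p(e), p(0))))))   [R1 at 2.2.1]
3. f(p(0), m(0, p(m(0, p(p(a)), p(a))), p(m(0, p(p(a)), f(p(e), p(0))))))  →  f(p(0), m(0, p(p(a)), p(m(0, p(p(a)), f(p(e), p(0))))))   [R1 at 2.2.1]
4. f(p(0), m(0, p(p(a)), p(m(0, p(p(a)), f(p(e), p(0))))))  →  f(p(0), p(m(0, p(p(a)), f(p(e), p(0)))))   [R1 at 2]
5. f(p(0), p(m(0, p(p(a)), f(p(e), p(0)))))  →  m(0, p(p(a)), f(p(e), p(0)))   [R4 at ε]
6. m(0, p(p(a)), f(p(e), p(0)))  →  f(p(e), p(0))   [R1 at ε]
7. f(p(e), p(0))  →  0   [R4 at ε]

Reduce t₂ = f(p(0), f(f(p(a), p(0)), 0)):
1. f(p(0), f(f(p(a), p(0)), 0))  →  f(p(0), p(f(p(a), p(0))))   [R7 at 2]
2. f(p(0), p(f(p(a), p(0))))  →  f(p(a), p(0))   [R4 at ε]
3. f(p(a), p(0))  →  0   [R4 at ε]

yes — NF(t₁) = 0, NF(t₂) = 0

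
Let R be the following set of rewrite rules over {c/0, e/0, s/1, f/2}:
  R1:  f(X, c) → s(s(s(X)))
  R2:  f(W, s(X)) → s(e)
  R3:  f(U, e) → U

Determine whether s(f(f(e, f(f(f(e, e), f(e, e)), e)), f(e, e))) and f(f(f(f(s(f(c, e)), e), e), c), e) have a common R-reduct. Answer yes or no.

Reduce t₁ = s(f(f(e, f(f(f(e, e), f(e, e)), e)), f(e, e))):
1. s(f(f(e, f(f(f(e, e), f(e, e)), e)), f(e, e)))  →  s(f(f(e, f(f(e, e), f(e, e))), f(e, e)))   [R3 at 1.1.2]
2. s(f(f(e, f(f(e, e), f(e, e))), f(e, e)))  →  s(f(f(e, f(e, f(e, e))), f(e, e)))   [R3 at 1.1.2.1]
3. s(f(f(e, f(e, f(e, e))), f(e, e)))  →  s(f(f(e, f(e, e)), f(e, e)))   [R3 at 1.1.2.2]
4. s(f(f(e, f(e, e)), f(e, e)))  →  s(f(f(e, e), f(e, e)))   [R3 at 1.1.2]
5. s(f(f(e, e), f(e, e)))  →  s(f(e, f(e, e)))   [R3 at 1.1]
6. s(f(e, f(e, e)))  →  s(f(e, e))   [R3 at 1.2]
7. s(f(e, e))  →  s(e)   [R3 at 1]

Reduce t₂ = f(f(f(f(s(f(c, e)), e), e), c), e):
1. f(f(f(f(s(f(c, e)), e), e), c), e)  →  f(f(f(s(f(c, e)), e), e), c)   [R3 at ε]
2. f(f(f(s(f(c, e)), e), e), c)  →  s(s(s(f(f(s(f(c, e)), e), e))))   [R1 at ε]
3. s(s(s(f(f(s(f(c, e)), e), e))))  →  s(s(s(f(s(f(c, e)), e))))   [R3 at 1.1.1]
4. s(s(s(f(s(f(c, e)), e))))  →  s(s(s(s(f(c, e)))))   [R3 at 1.1.1]
5. s(s(s(s(f(c, e)))))  →  s(s(s(s(c))))   [R3 at 1.1.1.1]

no — NF(t₁) = s(e), NF(t₂) = s(s(s(s(c))))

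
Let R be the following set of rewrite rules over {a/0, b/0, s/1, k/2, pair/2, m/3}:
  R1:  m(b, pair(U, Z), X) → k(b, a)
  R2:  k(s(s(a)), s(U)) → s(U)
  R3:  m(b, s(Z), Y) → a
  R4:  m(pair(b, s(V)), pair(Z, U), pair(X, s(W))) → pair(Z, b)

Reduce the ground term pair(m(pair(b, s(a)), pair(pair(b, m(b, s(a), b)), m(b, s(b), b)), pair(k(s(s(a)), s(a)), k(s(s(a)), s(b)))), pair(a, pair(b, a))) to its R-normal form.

1. pair(m(pair(b, s(a)), pair(pair(b, m(b, s(a), b)), m(b, s(b), b)), pair(k(s(s(a)), s(a)), k(s(s(a)), s(b)))), pair(a, pair(b, a)))  →  pair(m(pair(b, s(a)), pair(pair(b, a), m(b, s(b), b)), pair(k(s(s(a)), s(a)), k(s(s(a)), s(b)))), pair(a, pair(b, a)))   [R3 at 1.2.1.2]
2. pair(m(pair(b, s(a)), pair(pair(b, a), m(b, s(b), b)), pair(k(s(s(a)), s(a)), k(s(s(a)), s(b)))), pair(a, pair(b, a)))  →  pair(m(pair(b, s(a)), pair(pair(b, a), a), pair(k(s(s(a)), s(a)), k(s(s(a)), s(b)))), pair(a, pair(b, a)))   [R3 at 1.2.2]
3. pair(m(pair(b, s(a)), pair(pair(b, a), a), pair(k(s(s(a)), s(a)), k(s(s(a)), s(b)))), pair(a, pair(b, a)))  →  pair(m(pair(b, s(a)), pair(pair(b, a), a), pair(s(a), k(s(s(a)), s(b)))), pair(a, pair(b, a)))   [R2 at 1.3.1]
4. pair(m(pair(b, s(a)), pair(pair(b, a), a), pair(s(a), k(s(s(a)), s(b)))), pair(a, pair(b, a)))  →  pair(m(pair(b, s(a)), pair(pair(b, a), a), pair(s(a), s(b))), pair(a, pair(b, a)))   [R2 at 1.3.2]
5. pair(m(pair(b, s(a)), pair(pair(b, a), a), pair(s(a), s(b))), pair(a, pair(b, a)))  →  pair(pair(pair(b, a), b), pair(a, pair(b, a)))   [R4 at 1]

pair(pair(pair(b, a), b), pair(a, pair(b, a)))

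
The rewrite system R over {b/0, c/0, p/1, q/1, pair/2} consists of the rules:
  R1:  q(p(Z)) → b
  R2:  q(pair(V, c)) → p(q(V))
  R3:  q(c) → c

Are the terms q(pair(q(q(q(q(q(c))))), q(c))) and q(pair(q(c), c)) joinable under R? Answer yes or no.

Reduce t₁ = q(pair(q(q(q(q(q(c))))), q(c))):
1. q(pair(q(q(q(q(q(c))))), q(c)))  →  q(pair(q(q(q(q(c)))), q(c)))   [R3 at 1.1.1.1.1.1]
2. q(pair(q(q(q(q(c)))), q(c)))  →  q(pair(q(q(q(c))), q(c)))   [R3 at 1.1.1.1.1]
3. q(pair(q(q(q(c))), q(c)))  →  q(pair(q(q(c)), q(c)))   [R3 at 1.1.1.1]
4. q(pair(q(q(c)), q(c)))  →  q(pair(q(c), q(c)))   [R3 at 1.1.1]
5. q(pair(q(c), q(c)))  →  q(pair(c, q(c)))   [R3 at 1.1]
6. q(pair(c, q(c)))  →  q(pair(c, c))   [R3 at 1.2]
7. q(pair(c, c))  →  p(q(c))   [R2 at ε]
8. p(q(c))  →  p(c)   [R3 at 1]

Reduce t₂ = q(pair(q(c), c)):
1. q(pair(q(c), c))  →  p(q(q(c)))   [R2 at ε]
2. p(q(q(c)))  →  p(q(c))   [R3 at 1.1]
3. p(q(c))  →  p(c)   [R3 at 1]

yes — NF(t₁) = p(c), NF(t₂) = p(c)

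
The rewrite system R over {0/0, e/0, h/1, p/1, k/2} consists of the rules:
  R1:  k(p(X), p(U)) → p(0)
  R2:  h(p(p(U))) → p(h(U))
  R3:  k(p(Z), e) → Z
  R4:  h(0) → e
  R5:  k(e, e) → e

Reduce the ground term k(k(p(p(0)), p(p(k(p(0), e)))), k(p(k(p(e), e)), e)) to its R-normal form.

1. k(k(p(p(0)), p(p(k(p(0), e)))), k(p(k(p(e), e)), e))  →  k(p(0), k(p(k(p(e), e)), e))   [R1 at 1]
2. k(p(0), k(p(k(p(e), e)), e))  →  k(p(0), k(p(e), e))   [R3 at 2]
3. k(p(0), k(p(e), e))  →  k(p(0), e)   [R3 at 2]
4. k(p(0), e)  →  0   [R3 at ε]

0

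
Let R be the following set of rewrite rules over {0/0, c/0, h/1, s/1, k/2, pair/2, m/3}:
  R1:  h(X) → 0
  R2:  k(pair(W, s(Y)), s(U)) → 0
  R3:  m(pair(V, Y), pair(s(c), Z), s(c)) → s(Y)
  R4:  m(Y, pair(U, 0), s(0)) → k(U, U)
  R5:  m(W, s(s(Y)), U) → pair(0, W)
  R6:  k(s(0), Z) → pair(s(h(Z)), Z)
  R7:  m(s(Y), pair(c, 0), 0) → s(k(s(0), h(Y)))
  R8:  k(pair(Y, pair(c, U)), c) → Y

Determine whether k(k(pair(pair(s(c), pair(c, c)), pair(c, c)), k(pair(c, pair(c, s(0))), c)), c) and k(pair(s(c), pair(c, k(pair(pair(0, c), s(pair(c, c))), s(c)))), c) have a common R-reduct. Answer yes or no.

Reduce t₁ = k(k(pair(pair(s(c), pair(c, c)), pair(c, c)), k(pair(c, pair(c, s(0))), c)), c):
1. k(k(pair(pair(s(c), pair(c, c)), pair(c, c)), k(pair(c, pair(c, s(0))), c)), c)  →  k(k(pair(pair(s(c), pair(c, c)), pair(c, c)), c), c)   [R8 at 1.2]
2. k(k(pair(pair(s(c), pair(c, c)), pair(c, c)), c), c)  →  k(pair(s(c), pair(c, c)), c)   [R8 at 1]
3. k(pair(s(c), pair(c, c)), c)  →  s(c)   [R8 at ε]

Reduce t₂ = k(pair(s(c), pair(c, k(pair(pair(0, c), s(pair(c, c))), s(c)))), c):
1. k(pair(s(c), pair(c, k(pair(pair(0, c), s(pair(c, c))), s(c)))), c)  →  s(c)   [R8 at ε]

yes — NF(t₁) = s(c), NF(t₂) = s(c)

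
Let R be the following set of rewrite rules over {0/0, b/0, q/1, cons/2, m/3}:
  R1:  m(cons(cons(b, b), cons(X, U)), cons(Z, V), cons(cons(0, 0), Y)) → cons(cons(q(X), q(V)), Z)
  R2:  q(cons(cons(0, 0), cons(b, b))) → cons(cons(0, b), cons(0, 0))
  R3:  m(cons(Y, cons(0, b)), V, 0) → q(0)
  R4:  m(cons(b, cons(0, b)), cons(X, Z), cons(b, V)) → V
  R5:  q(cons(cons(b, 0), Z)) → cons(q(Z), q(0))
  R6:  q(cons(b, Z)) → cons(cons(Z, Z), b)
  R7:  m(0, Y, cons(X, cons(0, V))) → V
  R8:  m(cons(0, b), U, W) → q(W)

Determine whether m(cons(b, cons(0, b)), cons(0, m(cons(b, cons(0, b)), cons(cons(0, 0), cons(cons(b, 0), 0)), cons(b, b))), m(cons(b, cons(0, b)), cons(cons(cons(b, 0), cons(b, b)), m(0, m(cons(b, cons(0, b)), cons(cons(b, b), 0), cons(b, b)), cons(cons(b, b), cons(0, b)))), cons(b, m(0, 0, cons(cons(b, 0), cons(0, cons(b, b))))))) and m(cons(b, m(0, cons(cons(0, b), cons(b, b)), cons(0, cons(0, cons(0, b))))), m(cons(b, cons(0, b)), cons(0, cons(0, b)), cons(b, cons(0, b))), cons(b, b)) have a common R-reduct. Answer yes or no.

Reduce t₁ = m(cons(b, cons(0, b)), cons(0, m(cons(b, cons(0, b)), cons(cons(0, 0), cons(cons(b, 0), 0)), cons(b, b))), m(cons(b, cons(0, b)), cons(cons(cons(b, 0), cons(b, b)), m(0, m(cons(b, cons(0, b)), cons(cons(b, b), 0), cons(b, b)), cons(cons(b, b), cons(0, b)))), cons(b, m(0, 0, cons(cons(b, 0), cons(0, cons(b, b))))))):
1. m(cons(b, cons(0, b)), cons(0, m(cons(b, cons(0, b)), cons(cons(0, 0), cons(cons(b, 0), 0)), cons(b, b))), m(cons(b, cons(0, b)), cons(cons(cons(b, 0), cons(b, b)), m(0, m(cons(b, cons(0, b)), cons(cons(b, b), 0), cons(b, b)), cons(cons(b, b), cons(0, b)))), cons(b, m(0, 0, cons(cons(b, 0), cons(0, cons(b, b)))))))  →  m(cons(b, cons(0, b)), cons(0, b), m(cons(b, cons(0, b)), cons(cons(cons(b, 0), cons(b, b)), m(0, m(cons(b, cons(0, b)), cons(cons(b, b), 0), cons(b, b)), cons(cons(b, b), cons(0, b)))), cons(b, m(0, 0, cons(cons(b, 0), cons(0, cons(b, b)))))))   [R4 at 2.2]
2. m(cons(b, cons(0, b)), cons(0, b), m(cons(b, cons(0, b)), cons(cons(cons(b, 0), cons(b, b)), m(0, m(cons(b, cons(0, b)), cons(cons(b, b), 0), cons(b, b)), cons(cons(b, b), cons(0, b)))), cons(b, m(0, 0, cons(cons(b, 0), cons(0, cons(b, b)))))))  →  m(cons(b, cons(0, b)), cons(0, b), m(0, 0, cons(cons(b, 0), cons(0, cons(b, b)))))   [R4 at 3]
3. m(cons(b, cons(0, b)), cons(0, b), m(0, 0, cons(cons(b, 0), cons(0, cons(b, b)))))  →  m(cons(b, cons(0, b)), cons(0, b), cons(b, b))   [R7 at 3]
4. m(cons(b, cons(0, b)), cons(0, b), cons(b, b))  →  b   [R4 at ε]

Reduce t₂ = m(cons(b, m(0, cons(cons(0, b), cons(b, b)), cons(0, cons(0, cons(0, b))))), m(cons(b, cons(0, b)), cons(0, cons(0, b)), cons(b, cons(0, b))), cons(b, b)):
1. m(cons(b, m(0, cons(cons(0, b), cons(b, b)), cons(0, cons(0, cons(0, b))))), m(cons(b, cons(0, b)), cons(0, cons(0, b)), cons(b, cons(0, b))), cons(b, b))  →  m(cons(b, cons(0, b)), m(cons(b, cons(0, b)), cons(0, cons(0, b)), cons(b, cons(0, b))), cons(b, b))   [R7 at 1.2]
2. m(cons(b, cons(0, b)), m(cons(b, cons(0, b)), cons(0, cons(0, b)), cons(b, cons(0, b))), cons(b, b))  →  m(cons(b, cons(0, b)), cons(0, b), cons(b, b))   [R4 at 2]
3. m(cons(b, cons(0, b)), cons(0, b), cons(b, b))  →  b   [R4 at ε]

yes — NF(t₁) = b, NF(t₂) = b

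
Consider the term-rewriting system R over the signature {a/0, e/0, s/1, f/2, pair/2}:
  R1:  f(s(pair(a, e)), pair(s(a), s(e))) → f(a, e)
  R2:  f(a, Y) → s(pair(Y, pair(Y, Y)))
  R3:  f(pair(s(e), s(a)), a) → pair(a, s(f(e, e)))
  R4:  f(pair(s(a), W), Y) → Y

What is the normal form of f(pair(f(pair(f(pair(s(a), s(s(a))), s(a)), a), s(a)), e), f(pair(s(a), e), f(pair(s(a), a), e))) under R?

e

1. f(pair(f(pair(f(pair(s(a), s(s(a))), s(a)), a), s(a)), e), f(pair(s(a), e), f(pair(s(a), a), e)))  →  f(pair(f(pair(s(a), a), s(a)), e), f(pair(s(a), e), f(pair(s(a), a), e)))   [R4 at 1.1.1.1]
2. f(pair(f(pair(s(a), a), s(a)), e), f(pair(s(a), e), f(pair(s(a), a), e)))  →  f(pair(s(a), e), f(pair(s(a), e), f(pair(s(a), a), e)))   [R4 at 1.1]
3. f(pair(s(a), e), f(pair(s(a), e), f(pair(s(a), a), e)))  →  f(pair(s(a), e), f(pair(s(a), a), e))   [R4 at ε]
4. f(pair(s(a), e), f(pair(s(a), a), e))  →  f(pair(s(a), a), e)   [R4 at ε]
5. f(pair(s(a), a), e)  →  e   [R4 at ε]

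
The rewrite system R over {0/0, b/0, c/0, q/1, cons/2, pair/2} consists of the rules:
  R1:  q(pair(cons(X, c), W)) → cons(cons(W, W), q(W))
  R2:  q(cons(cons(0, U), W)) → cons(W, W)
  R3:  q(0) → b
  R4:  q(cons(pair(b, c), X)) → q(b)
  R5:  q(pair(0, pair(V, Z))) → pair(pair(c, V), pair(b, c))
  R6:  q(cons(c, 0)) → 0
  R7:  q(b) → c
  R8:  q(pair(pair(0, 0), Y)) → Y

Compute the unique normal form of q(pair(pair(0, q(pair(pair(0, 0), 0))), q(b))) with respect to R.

c

1. q(pair(pair(0, q(pair(pair(0, 0), 0))), q(b)))  →  q(pair(pair(0, 0), q(b)))   [R8 at 1.1.2]
2. q(pair(pair(0, 0), q(b)))  →  q(b)   [R8 at ε]
3. q(b)  →  c   [R7 at ε]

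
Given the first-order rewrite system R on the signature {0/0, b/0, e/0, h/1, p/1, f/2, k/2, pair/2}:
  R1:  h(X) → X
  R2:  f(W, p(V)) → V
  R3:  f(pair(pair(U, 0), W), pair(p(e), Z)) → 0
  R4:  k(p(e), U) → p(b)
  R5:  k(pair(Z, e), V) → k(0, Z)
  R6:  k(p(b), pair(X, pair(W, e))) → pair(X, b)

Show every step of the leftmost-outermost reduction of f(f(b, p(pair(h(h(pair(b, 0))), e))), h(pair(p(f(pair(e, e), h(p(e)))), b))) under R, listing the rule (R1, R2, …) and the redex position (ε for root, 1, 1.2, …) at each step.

0

1. f(f(b, p(pair(h(h(pair(b, 0))), e))), h(pair(p(f(pair(e, e), h(p(e)))), b)))  →  f(pair(h(h(pair(b, 0))), e), h(pair(p(f(pair(e, e), h(p(e)))), b)))   [R2 at 1]
2. f(pair(h(h(pair(b, 0))), e), h(pair(p(f(pair(e, e), h(p(e)))), b)))  →  f(pair(h(pair(b, 0)), e), h(pair(p(f(pair(e, e), h(p(e)))), b)))   [R1 at 1.1]
3. f(pair(h(pair(b, 0)), e), h(pair(p(f(pair(e, e), h(p(e)))), b)))  →  f(pair(pair(b, 0), e), h(pair(p(f(pair(e, e), h(p(e)))), b)))   [R1 at 1.1]
4. f(pair(pair(b, 0), e), h(pair(p(f(pair(e, e), h(p(e)))), b)))  →  f(pair(pair(b, 0), e), pair(p(f(pair(e, e), h(p(e)))), b))   [R1 at 2]
5. f(pair(pair(b, 0), e), pair(p(f(pair(e, e), h(p(e)))), b))  →  f(pair(pair(b, 0), e), pair(p(f(pair(e, e), p(e))), b))   [R1 at 2.1.1.2]
6. f(pair(pair(b, 0), e), pair(p(f(pair(e, e), p(e))), b))  →  f(pair(pair(b, 0), e), pair(p(e), b))   [R2 at 2.1.1]
7. f(pair(pair(b, 0), e), pair(p(e), b))  →  0   [R3 at ε]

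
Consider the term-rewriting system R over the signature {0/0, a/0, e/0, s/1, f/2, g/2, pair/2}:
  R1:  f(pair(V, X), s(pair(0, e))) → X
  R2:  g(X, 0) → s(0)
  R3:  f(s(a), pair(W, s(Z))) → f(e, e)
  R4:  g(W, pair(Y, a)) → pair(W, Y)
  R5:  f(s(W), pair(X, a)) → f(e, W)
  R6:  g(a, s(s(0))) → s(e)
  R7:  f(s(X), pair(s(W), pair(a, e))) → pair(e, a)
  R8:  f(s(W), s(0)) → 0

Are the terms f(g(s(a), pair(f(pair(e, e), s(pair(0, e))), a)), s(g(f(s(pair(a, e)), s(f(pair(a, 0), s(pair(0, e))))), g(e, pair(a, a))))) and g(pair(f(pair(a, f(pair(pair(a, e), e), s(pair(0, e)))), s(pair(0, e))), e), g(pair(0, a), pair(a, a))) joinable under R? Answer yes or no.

Reduce t₁ = f(g(s(a), pair(f(pair(e, e), s(pair(0, e))), a)), s(g(f(s(pair(a, e)), s(f(pair(a, 0), s(pair(0, e))))), g(e, pair(a, a))))):
1. f(g(s(a), pair(f(pair(e, e), s(pair(0, e))), a)), s(g(f(s(pair(a, e)), s(f(pair(a, 0), s(pair(0, e))))), g(e, pair(a, a)))))  →  f(pair(s(a), f(pair(e, e), s(pair(0, e)))), s(g(f(s(pair(a, e)), s(f(pair(a, 0), s(pair(0, e))))), g(e, pair(a, a)))))   [R4 at 1]
2. f(pair(s(a), f(pair(e, e), s(pair(0, e)))), s(g(f(s(pair(a, e)), s(f(pair(a, 0), s(pair(0, e))))), g(e, pair(a, a)))))  →  f(pair(s(a), e), s(g(f(s(pair(a, e)), s(f(pair(a, 0), s(pair(0, e))))), g(e, pair(a, a)))))   [R1 at 1.2]
3. f(pair(s(a), e), s(g(f(s(pair(a, e)), s(f(pair(a, 0), s(pair(0, e))))), g(e, pair(a, a)))))  →  f(pair(s(a), e), s(g(f(s(pair(a, e)), s(0)), g(e, pair(a, a)))))   [R1 at 2.1.1.2.1]
4. f(pair(s(a), e), s(g(f(s(pair(a, e)), s(0)), g(e, pair(a, a)))))  →  f(pair(s(a), e), s(g(0, g(e, pair(a, a)))))   [R8 at 2.1.1]
5. f(pair(s(a), e), s(g(0, g(e, pair(a, a)))))  →  f(pair(s(a), e), s(g(0, pair(e, a))))   [R4 at 2.1.2]
6. f(pair(s(a), e), s(g(0, pair(e, a))))  →  f(pair(s(a), e), s(pair(0, e)))   [R4 at 2.1]
7. f(pair(s(a), e), s(pair(0, e)))  →  e   [R1 at ε]

Reduce t₂ = g(pair(f(pair(a, f(pair(pair(a, e), e), s(pair(0, e)))), s(pair(0, e))), e), g(pair(0, a), pair(a, a))):
1. g(pair(f(pair(a, f(pair(pair(a, e), e), s(pair(0, e)))), s(pair(0, e))), e), g(pair(0, a), pair(a, a)))  →  g(pair(f(pair(pair(a, e), e), s(pair(0, e))), e), g(pair(0, a), pair(a, a)))   [R1 at 1.1]
2. g(pair(f(pair(pair(a, e), e), s(pair(0, e))), e), g(pair(0, a), pair(a, a)))  →  g(pair(e, e), g(pair(0, a), pair(a, a)))   [R1 at 1.1]
3. g(pair(e, e), g(pair(0, a), pair(a, a)))  →  g(pair(e, e), pair(pair(0, a), a))   [R4 at 2]
4. g(pair(e, e), pair(pair(0, a), a))  →  pair(pair(e, e), pair(0, a))   [R4 at ε]

no — NF(t₁) = e, NF(t₂) = pair(pair(e, e), pair(0, a))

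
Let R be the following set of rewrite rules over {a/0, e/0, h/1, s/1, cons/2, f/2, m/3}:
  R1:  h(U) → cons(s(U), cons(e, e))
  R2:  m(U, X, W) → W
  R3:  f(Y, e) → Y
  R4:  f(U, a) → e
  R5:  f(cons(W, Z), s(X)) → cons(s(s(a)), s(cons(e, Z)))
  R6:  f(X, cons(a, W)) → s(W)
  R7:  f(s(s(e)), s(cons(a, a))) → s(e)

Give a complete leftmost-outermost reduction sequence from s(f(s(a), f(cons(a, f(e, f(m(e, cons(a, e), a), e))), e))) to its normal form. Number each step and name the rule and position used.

1. s(f(s(a), f(cons(a, f(e, f(m(e, cons(a, e), a), e))), e)))  →  s(f(s(a), cons(a, f(e, f(m(e, cons(a, e), a), e)))))   [R3 at 1.2]
2. s(f(s(a), cons(a, f(e, f(m(e, cons(a, e), a), e)))))  →  s(s(f(e, f(m(e, cons(a, e), a), e))))   [R6 at 1]
3. s(s(f(e, f(m(e, cons(a, e), a), e))))  →  s(s(f(e, m(e, cons(a, e), a))))   [R3 at 1.1.2]
4. s(s(f(e, m(e, cons(a, e), a))))  →  s(s(f(e, a)))   [R2 at 1.1.2]
5. s(s(f(e, a)))  →  s(s(e))   [R4 at 1.1]

s(s(e))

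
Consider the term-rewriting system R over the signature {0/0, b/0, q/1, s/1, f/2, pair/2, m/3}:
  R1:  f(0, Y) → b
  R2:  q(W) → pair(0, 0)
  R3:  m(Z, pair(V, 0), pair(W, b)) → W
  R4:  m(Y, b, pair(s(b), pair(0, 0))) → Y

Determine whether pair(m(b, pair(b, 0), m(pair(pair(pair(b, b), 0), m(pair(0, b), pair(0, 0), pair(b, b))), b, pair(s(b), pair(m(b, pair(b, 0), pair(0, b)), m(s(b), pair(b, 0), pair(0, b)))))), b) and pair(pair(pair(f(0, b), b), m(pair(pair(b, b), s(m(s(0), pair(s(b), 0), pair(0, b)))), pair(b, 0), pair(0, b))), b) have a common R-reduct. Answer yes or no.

Reduce t₁ = pair(m(b, pair(b, 0), m(pair(pair(pair(b, b), 0), m(pair(0, b), pair(0, 0), pair(b, b))), b, pair(s(b), pair(m(b, pair(b, 0), pair(0, b)), m(s(b), pair(b, 0), pair(0, b)))))), b):
1. pair(m(b, pair(b, 0), m(pair(pair(pair(b, b), 0), m(pair(0, b), pair(0, 0), pair(b, b))), b, pair(s(b), pair(m(b, pair(b, 0), pair(0, b)), m(s(b), pair(b, 0), pair(0, b)))))), b)  →  pair(m(b, pair(b, 0), m(pair(pair(pair(b, b), 0), b), b, pair(s(b), pair(m(b, pair(b, 0), pair(0, b)), m(s(b), pair(b, 0), pair(0, b)))))), b)   [R3 at 1.3.1.2]
2. pair(m(b, pair(b, 0), m(pair(pair(pair(b, b), 0), b), b, pair(s(b), pair(m(b, pair(b, 0), pair(0, b)), m(s(b), pair(b, 0), pair(0, b)))))), b)  →  pair(m(b, pair(b, 0), m(pair(pair(pair(b, b), 0), b), b, pair(s(b), pair(0, m(s(b), pair(b, 0), pair(0, b)))))), b)   [R3 at 1.3.3.2.1]
3. pair(m(b, pair(b, 0), m(pair(pair(pair(b, b), 0), b), b, pair(s(b), pair(0, m(s(b), pair(b, 0), pair(0, b)))))), b)  →  pair(m(b, pair(b, 0), m(pair(pair(pair(b, b), 0), b), b, pair(s(b), pair(0, 0)))), b)   [R3 at 1.3.3.2.2]
4. pair(m(b, pair(b, 0), m(pair(pair(pair(b, b), 0), b), b, pair(s(b), pair(0, 0)))), b)  →  pair(m(b, pair(b, 0), pair(pair(pair(b, b), 0), b)), b)   [R4 at 1.3]
5. pair(m(b, pair(b, 0), pair(pair(pair(b, b), 0), b)), b)  →  pair(pair(pair(b, b), 0), b)   [R3 at 1]

Reduce t₂ = pair(pair(pair(f(0, b), b), m(pair(pair(b, b), s(m(s(0), pair(s(b), 0), pair(0, b)))), pair(b, 0), pair(0, b))), b):
1. pair(pair(pair(f(0, b), b), m(pair(pair(b, b), s(m(s(0), pair(s(b), 0), pair(0, b)))), pair(b, 0), pair(0, b))), b)  →  pair(pair(pair(b, b), m(pair(pair(b, b), s(m(s(0), pair(s(b), 0), pair(0, b)))), pair(b, 0), pair(0, b))), b)   [R1 at 1.1.1]
2. pair(pair(pair(b, b), m(pair(pair(b, b), s(m(s(0), pair(s(b), 0), pair(0, b)))), pair(b, 0), pair(0, b))), b)  →  pair(pair(pair(b, b), 0), b)   [R3 at 1.2]

yes — NF(t₁) = pair(pair(pair(b, b), 0), b), NF(t₂) = pair(pair(pair(b, b), 0), b)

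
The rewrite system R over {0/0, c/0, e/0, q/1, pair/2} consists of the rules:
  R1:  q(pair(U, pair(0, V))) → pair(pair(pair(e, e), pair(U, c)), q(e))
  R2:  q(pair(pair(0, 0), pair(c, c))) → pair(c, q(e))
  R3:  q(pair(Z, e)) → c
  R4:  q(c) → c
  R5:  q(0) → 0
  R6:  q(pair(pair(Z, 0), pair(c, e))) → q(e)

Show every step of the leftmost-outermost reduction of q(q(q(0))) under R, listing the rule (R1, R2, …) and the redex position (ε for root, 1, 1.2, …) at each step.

1. q(q(q(0)))  →  q(q(0))   [R5 at 1.1]
2. q(q(0))  →  q(0)   [R5 at 1]
3. q(0)  →  0   [R5 at ε]

0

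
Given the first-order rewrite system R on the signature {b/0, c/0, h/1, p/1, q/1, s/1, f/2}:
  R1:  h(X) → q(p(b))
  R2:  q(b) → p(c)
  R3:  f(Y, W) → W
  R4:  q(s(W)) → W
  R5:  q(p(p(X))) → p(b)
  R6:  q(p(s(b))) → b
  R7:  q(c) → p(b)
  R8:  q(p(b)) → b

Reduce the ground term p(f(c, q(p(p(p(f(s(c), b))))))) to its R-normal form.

1. p(f(c, q(p(p(p(f(s(c), b)))))))  →  p(q(p(p(p(f(s(c), b))))))   [R3 at 1]
2. p(q(p(p(p(f(s(c), b))))))  →  p(p(b))   [R5 at 1]

p(p(b))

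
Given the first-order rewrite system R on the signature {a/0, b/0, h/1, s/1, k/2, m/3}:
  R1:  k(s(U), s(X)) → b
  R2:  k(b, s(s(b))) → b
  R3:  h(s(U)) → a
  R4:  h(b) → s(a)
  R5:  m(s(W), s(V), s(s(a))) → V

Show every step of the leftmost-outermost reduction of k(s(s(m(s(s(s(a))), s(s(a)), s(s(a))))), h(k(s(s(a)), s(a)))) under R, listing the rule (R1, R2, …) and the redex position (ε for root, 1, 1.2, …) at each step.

1. k(s(s(m(s(s(s(a))), s(s(a)), s(s(a))))), h(k(s(s(a)), s(a))))  →  k(s(s(s(a))), h(k(s(s(a)), s(a))))   [R5 at 1.1.1]
2. k(s(s(s(a))), h(k(s(s(a)), s(a))))  →  k(s(s(s(a))), h(b))   [R1 at 2.1]
3. k(s(s(s(a))), h(b))  →  k(s(s(s(a))), s(a))   [R4 at 2]
4. k(s(s(s(a))), s(a))  →  b   [R1 at ε]

b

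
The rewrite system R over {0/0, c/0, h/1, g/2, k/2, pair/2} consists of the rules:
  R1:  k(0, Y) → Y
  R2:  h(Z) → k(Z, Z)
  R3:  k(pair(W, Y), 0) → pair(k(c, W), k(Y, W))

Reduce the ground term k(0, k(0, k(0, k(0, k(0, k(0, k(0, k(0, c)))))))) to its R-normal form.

1. k(0, k(0, k(0, k(0, k(0, k(0, k(0, k(0, c))))))))  →  k(0, k(0, k(0, k(0, k(0, k(0, k(0, c)))))))   [R1 at ε]
2. k(0, k(0, k(0, k(0, k(0, k(0, k(0, c)))))))  →  k(0, k(0, k(0, k(0, k(0, k(0, c))))))   [R1 at ε]
3. k(0, k(0, k(0, k(0, k(0, k(0, c))))))  →  k(0, k(0, k(0, k(0, k(0, c)))))   [R1 at ε]
4. k(0, k(0, k(0, k(0, k(0, c)))))  →  k(0, k(0, k(0, k(0, c))))   [R1 at ε]
5. k(0, k(0, k(0, k(0, c))))  →  k(0, k(0, k(0, c)))   [R1 at ε]
6. k(0, k(0, k(0, c)))  →  k(0, k(0, c))   [R1 at ε]
7. k(0, k(0, c))  →  k(0, c)   [R1 at ε]
8. k(0, c)  →  c   [R1 at ε]

c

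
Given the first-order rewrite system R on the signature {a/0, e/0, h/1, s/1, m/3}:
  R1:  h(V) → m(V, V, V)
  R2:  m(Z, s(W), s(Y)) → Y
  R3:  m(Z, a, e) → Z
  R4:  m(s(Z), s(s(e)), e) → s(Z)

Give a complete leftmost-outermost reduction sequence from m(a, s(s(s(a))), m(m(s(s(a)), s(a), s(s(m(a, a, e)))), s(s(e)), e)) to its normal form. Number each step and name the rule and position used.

a

1. m(a, s(s(s(a))), m(m(s(s(a)), s(a), s(s(m(a, a, e)))), s(s(e)), e))  →  m(a, s(s(s(a))), m(s(m(a, a, e)), s(s(e)), e))   [R2 at 3.1]
2. m(a, s(s(s(a))), m(s(m(a, a, e)), s(s(e)), e))  →  m(a, s(s(s(a))), s(m(a, a, e)))   [R4 at 3]
3. m(a, s(s(s(a))), s(m(a, a, e)))  →  m(a, a, e)   [R2 at ε]
4. m(a, a, e)  →  a   [R3 at ε]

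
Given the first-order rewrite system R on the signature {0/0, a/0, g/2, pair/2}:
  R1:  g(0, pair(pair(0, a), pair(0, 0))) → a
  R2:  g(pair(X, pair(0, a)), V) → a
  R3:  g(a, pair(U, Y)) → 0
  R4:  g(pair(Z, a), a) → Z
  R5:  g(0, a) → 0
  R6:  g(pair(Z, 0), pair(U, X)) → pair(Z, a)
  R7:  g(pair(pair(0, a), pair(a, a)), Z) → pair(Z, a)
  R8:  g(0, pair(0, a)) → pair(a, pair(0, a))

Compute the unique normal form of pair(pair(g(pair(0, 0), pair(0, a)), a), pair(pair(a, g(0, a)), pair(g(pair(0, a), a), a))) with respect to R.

1. pair(pair(g(pair(0, 0), pair(0, a)), a), pair(pair(a, g(0, a)), pair(g(pair(0, a), a), a)))  →  pair(pair(pair(0, a), a), pair(pair(a, g(0, a)), pair(g(pair(0, a), a), a)))   [R6 at 1.1]
2. pair(pair(pair(0, a), a), pair(pair(a, g(0, a)), pair(g(pair(0, a), a), a)))  →  pair(pair(pair(0, a), a), pair(pair(a, 0), pair(g(pair(0, a), a), a)))   [R5 at 2.1.2]
3. pair(pair(pair(0, a), a), pair(pair(a, 0), pair(g(pair(0, a), a), a)))  →  pair(pair(pair(0, a), a), pair(pair(a, 0), pair(0, a)))   [R4 at 2.2.1]

pair(pair(pair(0, a), a), pair(pair(a, 0), pair(0, a)))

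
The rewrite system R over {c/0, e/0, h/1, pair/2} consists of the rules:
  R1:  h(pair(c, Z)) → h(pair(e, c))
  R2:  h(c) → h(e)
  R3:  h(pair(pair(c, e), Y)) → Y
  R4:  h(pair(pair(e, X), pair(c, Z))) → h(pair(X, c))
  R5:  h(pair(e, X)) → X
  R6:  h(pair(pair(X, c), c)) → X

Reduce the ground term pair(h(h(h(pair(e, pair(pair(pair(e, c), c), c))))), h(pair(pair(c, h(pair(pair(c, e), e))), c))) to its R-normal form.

pair(c, c)

1. pair(h(h(h(pair(e, pair(pair(pair(e, c), c), c))))), h(pair(pair(c, h(pair(pair(c, e), e))), c)))  →  pair(h(h(pair(pair(pair(e, c), c), c))), h(pair(pair(c, h(pair(pair(c, e), e))), c)))   [R5 at 1.1.1]
2. pair(h(h(pair(pair(pair(e, c), c), c))), h(pair(pair(c, h(pair(pair(c, e), e))), c)))  →  pair(h(pair(e, c)), h(pair(pair(c, h(pair(pair(c, e), e))), c)))   [R6 at 1.1]
3. pair(h(pair(e, c)), h(pair(pair(c, h(pair(pair(c, e), e))), c)))  →  pair(c, h(pair(pair(c, h(pair(pair(c, e), e))), c)))   [R5 at 1]
4. pair(c, h(pair(pair(c, h(pair(pair(c, e), e))), c)))  →  pair(c, h(pair(pair(c, e), c)))   [R3 at 2.1.1.2]
5. pair(c, h(pair(pair(c, e), c)))  →  pair(c, c)   [R3 at 2]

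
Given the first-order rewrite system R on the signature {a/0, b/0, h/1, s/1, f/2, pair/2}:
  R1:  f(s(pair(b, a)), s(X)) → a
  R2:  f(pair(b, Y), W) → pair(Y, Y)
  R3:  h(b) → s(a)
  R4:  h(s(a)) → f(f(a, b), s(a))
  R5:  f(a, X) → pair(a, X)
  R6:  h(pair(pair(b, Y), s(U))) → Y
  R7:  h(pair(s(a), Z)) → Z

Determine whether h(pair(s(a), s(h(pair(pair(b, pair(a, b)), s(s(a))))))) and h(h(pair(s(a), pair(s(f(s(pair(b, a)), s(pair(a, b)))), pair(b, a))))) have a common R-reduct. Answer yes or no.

Reduce t₁ = h(pair(s(a), s(h(pair(pair(b, pair(a, b)), s(s(a))))))):
1. h(pair(s(a), s(h(pair(pair(b, pair(a, b)), s(s(a)))))))  →  s(h(pair(pair(b, pair(a, b)), s(s(a)))))   [R7 at ε]
2. s(h(pair(pair(b, pair(a, b)), s(s(a)))))  →  s(pair(a, b))   [R6 at 1]

Reduce t₂ = h(h(pair(s(a), pair(s(f(s(pair(b, a)), s(pair(a, b)))), pair(b, a))))):
1. h(h(pair(s(a), pair(s(f(s(pair(b, a)), s(pair(a, b)))), pair(b, a)))))  →  h(pair(s(f(s(pair(b, a)), s(pair(a, b)))), pair(b, a)))   [R7 at 1]
2. h(pair(s(f(s(pair(b, a)), s(pair(a, b)))), pair(b, a)))  →  h(pair(s(a), pair(b, a)))   [R1 at 1.1.1]
3. h(pair(s(a), pair(b, a)))  →  pair(b, a)   [R7 at ε]

no — NF(t₁) = s(pair(a, b)), NF(t₂) = pair(b, a)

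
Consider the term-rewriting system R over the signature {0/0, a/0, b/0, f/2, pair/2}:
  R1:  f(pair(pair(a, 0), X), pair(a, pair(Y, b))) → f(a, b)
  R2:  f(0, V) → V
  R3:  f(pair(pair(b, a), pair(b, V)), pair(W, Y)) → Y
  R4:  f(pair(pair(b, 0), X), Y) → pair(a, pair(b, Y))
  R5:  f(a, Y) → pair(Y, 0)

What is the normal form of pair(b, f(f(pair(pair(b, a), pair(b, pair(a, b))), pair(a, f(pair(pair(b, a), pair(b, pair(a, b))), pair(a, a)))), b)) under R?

pair(b, pair(b, 0))

1. pair(b, f(f(pair(pair(b, a), pair(b, pair(a, b))), pair(a, f(pair(pair(b, a), pair(b, pair(a, b))), pair(a, a)))), b))  →  pair(b, f(f(pair(pair(b, a), pair(b, pair(a, b))), pair(a, a)), b))   [R3 at 2.1]
2. pair(b, f(f(pair(pair(b, a), pair(b, pair(a, b))), pair(a, a)), b))  →  pair(b, f(a, b))   [R3 at 2.1]
3. pair(b, f(a, b))  →  pair(b, pair(b, 0))   [R5 at 2]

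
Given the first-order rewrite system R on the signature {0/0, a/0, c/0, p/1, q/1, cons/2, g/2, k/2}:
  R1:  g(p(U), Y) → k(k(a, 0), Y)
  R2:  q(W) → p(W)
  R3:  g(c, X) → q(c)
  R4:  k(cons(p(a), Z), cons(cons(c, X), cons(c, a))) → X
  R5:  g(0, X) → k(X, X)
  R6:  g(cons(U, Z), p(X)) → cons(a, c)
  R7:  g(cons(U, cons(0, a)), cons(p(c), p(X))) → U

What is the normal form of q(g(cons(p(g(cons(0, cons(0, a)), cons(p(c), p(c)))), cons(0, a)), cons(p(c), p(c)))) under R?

p(p(0))

1. q(g(cons(p(g(cons(0, cons(0, a)), cons(p(c), p(c)))), cons(0, a)), cons(p(c), p(c))))  →  p(g(cons(p(g(cons(0, cons(0, a)), cons(p(c), p(c)))), cons(0, a)), cons(p(c), p(c))))   [R2 at ε]
2. p(g(cons(p(g(cons(0, cons(0, a)), cons(p(c), p(c)))), cons(0, a)), cons(p(c), p(c))))  →  p(p(g(cons(0, cons(0, a)), cons(p(c), p(c)))))   [R7 at 1]
3. p(p(g(cons(0, cons(0, a)), cons(p(c), p(c)))))  →  p(p(0))   [R7 at 1.1]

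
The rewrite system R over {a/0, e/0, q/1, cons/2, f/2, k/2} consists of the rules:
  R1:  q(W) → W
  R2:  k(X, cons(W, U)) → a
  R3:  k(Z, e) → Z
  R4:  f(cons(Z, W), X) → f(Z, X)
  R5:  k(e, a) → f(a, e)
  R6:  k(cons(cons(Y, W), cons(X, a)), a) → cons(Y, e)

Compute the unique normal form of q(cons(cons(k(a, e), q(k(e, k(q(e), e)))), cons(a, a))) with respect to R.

1. q(cons(cons(k(a, e), q(k(e, k(q(e), e)))), cons(a, a)))  →  cons(cons(k(a, e), q(k(e, k(q(e), e)))), cons(a, a))   [R1 at ε]
2. cons(cons(k(a, e), q(k(e, k(q(e), e)))), cons(a, a))  →  cons(cons(a, q(k(e, k(q(e), e)))), cons(a, a))   [R3 at 1.1]
3. cons(cons(a, q(k(e, k(q(e), e)))), cons(a, a))  →  cons(cons(a, k(e, k(q(e), e))), cons(a, a))   [R1 at 1.2]
4. cons(cons(a, k(e, k(q(e), e))), cons(a, a))  →  cons(cons(a, k(e, q(e))), cons(a, a))   [R3 at 1.2.2]
5. cons(cons(a, k(e, q(e))), cons(a, a))  →  cons(cons(a, k(e, e)), cons(a, a))   [R1 at 1.2.2]
6. cons(cons(a, k(e, e)), cons(a, a))  →  cons(cons(a, e), cons(a, a))   [R3 at 1.2]

cons(cons(a, e), cons(a, a))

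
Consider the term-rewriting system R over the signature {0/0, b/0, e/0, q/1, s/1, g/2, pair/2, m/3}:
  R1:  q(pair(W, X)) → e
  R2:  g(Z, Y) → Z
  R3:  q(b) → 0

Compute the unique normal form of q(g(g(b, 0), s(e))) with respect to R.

1. q(g(g(b, 0), s(e)))  →  q(g(b, 0))   [R2 at 1]
2. q(g(b, 0))  →  q(b)   [R2 at 1]
3. q(b)  →  0   [R3 at ε]

0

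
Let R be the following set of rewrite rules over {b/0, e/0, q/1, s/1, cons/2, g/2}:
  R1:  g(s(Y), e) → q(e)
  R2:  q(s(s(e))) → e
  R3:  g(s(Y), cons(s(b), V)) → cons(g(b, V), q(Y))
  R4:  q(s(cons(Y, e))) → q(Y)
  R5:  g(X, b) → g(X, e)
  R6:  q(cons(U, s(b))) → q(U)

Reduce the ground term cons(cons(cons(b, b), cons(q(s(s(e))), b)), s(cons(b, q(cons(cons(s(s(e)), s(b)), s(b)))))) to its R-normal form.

cons(cons(cons(b, b), cons(e, b)), s(cons(b, e)))

1. cons(cons(cons(b, b), cons(q(s(s(e))), b)), s(cons(b, q(cons(cons(s(s(e)), s(b)), s(b))))))  →  cons(cons(cons(b, b), cons(e, b)), s(cons(b, q(cons(cons(s(s(e)), s(b)), s(b))))))   [R2 at 1.2.1]
2. cons(cons(cons(b, b), cons(e, b)), s(cons(b, q(cons(cons(s(s(e)), s(b)), s(b))))))  →  cons(cons(cons(b, b), cons(e, b)), s(cons(b, q(cons(s(s(e)), s(b))))))   [R6 at 2.1.2]
3. cons(cons(cons(b, b), cons(e, b)), s(cons(b, q(cons(s(s(e)), s(b))))))  →  cons(cons(cons(b, b), cons(e, b)), s(cons(b, q(s(s(e))))))   [R6 at 2.1.2]
4. cons(cons(cons(b, b), cons(e, b)), s(cons(b, q(s(s(e))))))  →  cons(cons(cons(b, b), cons(e, b)), s(cons(b, e)))   [R2 at 2.1.2]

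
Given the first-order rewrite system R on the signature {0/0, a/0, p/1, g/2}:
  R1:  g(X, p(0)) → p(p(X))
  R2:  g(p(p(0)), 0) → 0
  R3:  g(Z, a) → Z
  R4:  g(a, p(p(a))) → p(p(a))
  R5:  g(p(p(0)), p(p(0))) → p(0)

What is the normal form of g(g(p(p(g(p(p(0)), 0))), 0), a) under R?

1. g(g(p(p(g(p(p(0)), 0))), 0), a)  →  g(p(p(g(p(p(0)), 0))), 0)   [R3 at ε]
2. g(p(p(g(p(p(0)), 0))), 0)  →  g(p(p(0)), 0)   [R2 at 1.1.1]
3. g(p(p(0)), 0)  →  0   [R2 at ε]

0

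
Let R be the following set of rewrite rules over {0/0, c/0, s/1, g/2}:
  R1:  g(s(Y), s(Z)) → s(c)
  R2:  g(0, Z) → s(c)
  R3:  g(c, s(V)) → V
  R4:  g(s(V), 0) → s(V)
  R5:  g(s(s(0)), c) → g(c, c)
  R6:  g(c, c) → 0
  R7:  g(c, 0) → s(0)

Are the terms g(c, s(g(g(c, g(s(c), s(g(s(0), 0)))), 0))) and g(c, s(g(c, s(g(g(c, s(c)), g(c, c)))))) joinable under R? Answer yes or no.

yes — NF(t₁) = s(0), NF(t₂) = s(0)

Reduce t₁ = g(c, s(g(g(c, g(s(c), s(g(s(0), 0)))), 0))):
1. g(c, s(g(g(c, g(s(c), s(g(s(0), 0)))), 0)))  →  g(g(c, g(s(c), s(g(s(0), 0)))), 0)   [R3 at ε]
2. g(g(c, g(s(c), s(g(s(0), 0)))), 0)  →  g(g(c, s(c)), 0)   [R1 at 1.2]
3. g(g(c, s(c)), 0)  →  g(c, 0)   [R3 at 1]
4. g(c, 0)  →  s(0)   [R7 at ε]

Reduce t₂ = g(c, s(g(c, s(g(g(c, s(c)), g(c, c)))))):
1. g(c, s(g(c, s(g(g(c, s(c)), g(c, c))))))  →  g(c, s(g(g(c, s(c)), g(c, c))))   [R3 at ε]
2. g(c, s(g(g(c, s(c)), g(c, c))))  →  g(g(c, s(c)), g(c, c))   [R3 at ε]
3. g(g(c, s(c)), g(c, c))  →  g(c, g(c, c))   [R3 at 1]
4. g(c, g(c, c))  →  g(c, 0)   [R6 at 2]
5. g(c, 0)  →  s(0)   [R7 at ε]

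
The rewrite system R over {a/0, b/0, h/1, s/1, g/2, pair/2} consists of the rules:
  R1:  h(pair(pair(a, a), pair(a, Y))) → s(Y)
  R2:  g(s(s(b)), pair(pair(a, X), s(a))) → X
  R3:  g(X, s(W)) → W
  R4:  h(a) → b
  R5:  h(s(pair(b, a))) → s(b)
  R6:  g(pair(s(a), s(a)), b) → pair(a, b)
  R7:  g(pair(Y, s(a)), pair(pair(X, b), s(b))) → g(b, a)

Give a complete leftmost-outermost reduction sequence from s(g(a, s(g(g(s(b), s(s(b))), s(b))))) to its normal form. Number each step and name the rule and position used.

1. s(g(a, s(g(g(s(b), s(s(b))), s(b)))))  →  s(g(g(s(b), s(s(b))), s(b)))   [R3 at 1]
2. s(g(g(s(b), s(s(b))), s(b)))  →  s(b)   [R3 at 1]

s(b)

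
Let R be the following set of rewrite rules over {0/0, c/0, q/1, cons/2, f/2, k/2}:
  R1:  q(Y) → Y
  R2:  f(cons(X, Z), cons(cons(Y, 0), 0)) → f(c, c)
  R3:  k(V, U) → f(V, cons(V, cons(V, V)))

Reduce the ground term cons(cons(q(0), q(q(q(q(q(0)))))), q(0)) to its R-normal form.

cons(cons(0, 0), 0)

1. cons(cons(q(0), q(q(q(q(q(0)))))), q(0))  →  cons(cons(0, q(q(q(q(q(0)))))), q(0))   [R1 at 1.1]
2. cons(cons(0, q(q(q(q(q(0)))))), q(0))  →  cons(cons(0, q(q(q(q(0))))), q(0))   [R1 at 1.2]
3. cons(cons(0, q(q(q(q(0))))), q(0))  →  cons(cons(0, q(q(q(0)))), q(0))   [R1 at 1.2]
4. cons(cons(0, q(q(q(0)))), q(0))  →  cons(cons(0, q(q(0))), q(0))   [R1 at 1.2]
5. cons(cons(0, q(q(0))), q(0))  →  cons(cons(0, q(0)), q(0))   [R1 at 1.2]
6. cons(cons(0, q(0)), q(0))  →  cons(cons(0, 0), q(0))   [R1 at 1.2]
7. cons(cons(0, 0), q(0))  →  cons(cons(0, 0), 0)   [R1 at 2]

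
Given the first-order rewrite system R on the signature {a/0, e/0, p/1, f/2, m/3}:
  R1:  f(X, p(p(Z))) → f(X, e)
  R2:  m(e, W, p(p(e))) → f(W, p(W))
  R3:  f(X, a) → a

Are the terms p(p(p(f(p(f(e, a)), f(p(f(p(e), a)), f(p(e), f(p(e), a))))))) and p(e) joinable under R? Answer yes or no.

no — NF(t₁) = p(p(p(a))), NF(t₂) = p(e)

Reduce t₁ = p(p(p(f(p(f(e, a)), f(p(f(p(e), a)), f(p(e), f(p(e), a))))))):
1. p(p(p(f(p(f(e, a)), f(p(f(p(e), a)), f(p(e), f(p(e), a)))))))  →  p(p(p(f(p(a), f(p(f(p(e), a)), f(p(e), f(p(e), a)))))))   [R3 at 1.1.1.1.1]
2. p(p(p(f(p(a), f(p(f(p(e), a)), f(p(e), f(p(e), a)))))))  →  p(p(p(f(p(a), f(p(a), f(p(e), f(p(e), a)))))))   [R3 at 1.1.1.2.1.1]
3. p(p(p(f(p(a), f(p(a), f(p(e), f(p(e), a)))))))  →  p(p(p(f(p(a), f(p(a), f(p(e), a))))))   [R3 at 1.1.1.2.2.2]
4. p(p(p(f(p(a), f(p(a), f(p(e), a))))))  →  p(p(p(f(p(a), f(p(a), a)))))   [R3 at 1.1.1.2.2]
5. p(p(p(f(p(a), f(p(a), a)))))  →  p(p(p(f(p(a), a))))   [R3 at 1.1.1.2]
6. p(p(p(f(p(a), a))))  →  p(p(p(a)))   [R3 at 1.1.1]

Reduce t₂ = p(e):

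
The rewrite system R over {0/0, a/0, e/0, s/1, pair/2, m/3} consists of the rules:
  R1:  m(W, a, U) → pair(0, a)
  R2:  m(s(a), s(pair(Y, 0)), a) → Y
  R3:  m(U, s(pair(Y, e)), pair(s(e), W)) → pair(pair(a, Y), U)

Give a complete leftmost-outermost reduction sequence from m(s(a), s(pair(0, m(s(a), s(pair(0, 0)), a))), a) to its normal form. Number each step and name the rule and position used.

0

1. m(s(a), s(pair(0, m(s(a), s(pair(0, 0)), a))), a)  →  m(s(a), s(pair(0, 0)), a)   [R2 at 2.1.2]
2. m(s(a), s(pair(0, 0)), a)  →  0   [R2 at ε]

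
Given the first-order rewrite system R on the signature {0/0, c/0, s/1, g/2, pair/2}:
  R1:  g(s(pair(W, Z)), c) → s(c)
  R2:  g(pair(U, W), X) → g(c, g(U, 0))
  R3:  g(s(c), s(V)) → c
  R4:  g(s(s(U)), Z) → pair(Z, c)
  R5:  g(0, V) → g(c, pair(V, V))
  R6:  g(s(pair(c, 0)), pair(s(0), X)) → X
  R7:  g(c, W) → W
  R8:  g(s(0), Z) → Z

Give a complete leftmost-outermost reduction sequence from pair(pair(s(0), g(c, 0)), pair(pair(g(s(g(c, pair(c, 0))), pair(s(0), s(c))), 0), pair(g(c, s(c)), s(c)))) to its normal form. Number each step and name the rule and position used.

1. pair(pair(s(0), g(c, 0)), pair(pair(g(s(g(c, pair(c, 0))), pair(s(0), s(c))), 0), pair(g(c, s(c)), s(c))))  →  pair(pair(s(0), 0), pair(pair(g(s(g(c, pair(c, 0))), pair(s(0), s(c))), 0), pair(g(c, s(c)), s(c))))   [R7 at 1.2]
2. pair(pair(s(0), 0), pair(pair(g(s(g(c, pair(c, 0))), pair(s(0), s(c))), 0), pair(g(c, s(c)), s(c))))  →  pair(pair(s(0), 0), pair(pair(g(s(pair(c, 0)), pair(s(0), s(c))), 0), pair(g(c, s(c)), s(c))))   [R7 at 2.1.1.1.1]
3. pair(pair(s(0), 0), pair(pair(g(s(pair(c, 0)), pair(s(0), s(c))), 0), pair(g(c, s(c)), s(c))))  →  pair(pair(s(0), 0), pair(pair(s(c), 0), pair(g(c, s(c)), s(c))))   [R6 at 2.1.1]
4. pair(pair(s(0), 0), pair(pair(s(c), 0), pair(g(c, s(c)), s(c))))  →  pair(pair(s(0), 0), pair(pair(s(c), 0), pair(s(c), s(c))))   [R7 at 2.2.1]

pair(pair(s(0), 0), pair(pair(s(c), 0), pair(s(c), s(c))))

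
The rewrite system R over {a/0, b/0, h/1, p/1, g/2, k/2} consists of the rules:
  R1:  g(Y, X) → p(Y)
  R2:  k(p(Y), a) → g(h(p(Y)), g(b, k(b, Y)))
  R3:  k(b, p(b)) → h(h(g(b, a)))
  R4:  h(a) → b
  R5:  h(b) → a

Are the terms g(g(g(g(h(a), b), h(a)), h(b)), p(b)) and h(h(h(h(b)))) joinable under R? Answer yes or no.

no — NF(t₁) = p(p(p(p(b)))), NF(t₂) = b

Reduce t₁ = g(g(g(g(h(a), b), h(a)), h(b)), p(b)):
1. g(g(g(g(h(a), b), h(a)), h(b)), p(b))  →  p(g(g(g(h(a), b), h(a)), h(b)))   [R1 at ε]
2. p(g(g(g(h(a), b), h(a)), h(b)))  →  p(p(g(g(h(a), b), h(a))))   [R1 at 1]
3. p(p(g(g(h(a), b), h(a))))  →  p(p(p(g(h(a), b))))   [R1 at 1.1]
4. p(p(p(g(h(a), b))))  →  p(p(p(p(h(a)))))   [R1 at 1.1.1]
5. p(p(p(p(h(a)))))  →  p(p(p(p(b))))   [R4 at 1.1.1.1]

Reduce t₂ = h(h(h(h(b)))):
1. h(h(h(h(b))))  →  h(h(h(a)))   [R5 at 1.1.1]
2. h(h(h(a)))  →  h(h(b))   [R4 at 1.1]
3. h(h(b))  →  h(a)   [R5 at 1]
4. h(a)  →  b   [R4 at ε]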